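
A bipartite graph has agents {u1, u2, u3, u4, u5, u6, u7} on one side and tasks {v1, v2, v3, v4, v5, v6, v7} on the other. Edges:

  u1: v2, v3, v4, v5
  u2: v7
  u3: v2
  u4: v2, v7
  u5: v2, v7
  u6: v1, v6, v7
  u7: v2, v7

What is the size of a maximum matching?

4

Unit-capacity flow: source→left, listed edges, right→sink; max matching = max flow.
Augmenting path u1→v2 (+1); matched 1.
Augmenting path u2→v7 (+1); matched 2.
Augmenting path u6→v1 (+1); matched 3.
Augmenting path u3→v2→u1→v3 (+1); matched 4.
No augmenting path remains; maximum matching = 4.
König certificate: {u1, u6, v2, v7} is a vertex cover of size 4 (every listed pair touches it), so no matching can be larger.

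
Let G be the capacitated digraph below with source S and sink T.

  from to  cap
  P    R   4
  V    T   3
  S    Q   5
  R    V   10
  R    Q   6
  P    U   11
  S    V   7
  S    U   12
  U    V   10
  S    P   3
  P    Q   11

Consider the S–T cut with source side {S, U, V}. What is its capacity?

11

Edges leaving {S, U, V}: S→P (3), S→Q (5), V→T (3).
Cut capacity = 3 + 5 + 3 = 11.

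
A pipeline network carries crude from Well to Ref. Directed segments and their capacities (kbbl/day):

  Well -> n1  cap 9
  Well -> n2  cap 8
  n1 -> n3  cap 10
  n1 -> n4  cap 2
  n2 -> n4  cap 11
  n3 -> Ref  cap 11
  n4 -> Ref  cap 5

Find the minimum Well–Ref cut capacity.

Augment Well→n1→n3→Ref: bottleneck 9, flow now 9.
Augment Well→n2→n4→Ref: bottleneck 5, flow now 14.
No augmenting path remains; maximum flow = 14.
By max-flow min-cut, the minimum cut capacity equals the max flow.
In the residual graph, reachable from Well: {Well, n2, n4}.
Min-cut edges: Well→n1 (9), n4→Ref (5); capacity 9 + 5 = 14.

14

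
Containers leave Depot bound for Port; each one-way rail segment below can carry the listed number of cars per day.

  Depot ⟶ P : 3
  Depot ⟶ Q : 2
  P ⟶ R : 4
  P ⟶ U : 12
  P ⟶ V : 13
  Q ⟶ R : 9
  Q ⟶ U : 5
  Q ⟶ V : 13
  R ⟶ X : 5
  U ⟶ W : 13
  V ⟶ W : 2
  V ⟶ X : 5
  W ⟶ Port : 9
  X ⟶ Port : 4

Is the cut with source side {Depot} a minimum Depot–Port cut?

Yes — it is a minimum cut (capacity 5).

Given cut capacity: 3 + 2 = 5.
Augment Depot→P→R→X→Port: bottleneck 3, flow now 3.
Augment Depot→Q→R→X→Port: bottleneck 1, flow now 4.
Augment Depot→Q→U→W→Port: bottleneck 1, flow now 5.
No augmenting path remains; maximum flow = 5.
Cut capacity 5 equals the max flow, so it is a minimum cut.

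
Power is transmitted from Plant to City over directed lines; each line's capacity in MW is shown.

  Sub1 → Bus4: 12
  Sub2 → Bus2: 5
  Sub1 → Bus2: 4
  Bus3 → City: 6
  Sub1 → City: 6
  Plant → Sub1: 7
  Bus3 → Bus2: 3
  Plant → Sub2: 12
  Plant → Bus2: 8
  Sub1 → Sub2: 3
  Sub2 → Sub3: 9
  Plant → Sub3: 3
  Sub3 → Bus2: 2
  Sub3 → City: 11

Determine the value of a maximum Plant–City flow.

17

Augment Plant→Sub1→City: bottleneck 6, flow now 6.
Augment Plant→Sub3→City: bottleneck 3, flow now 9.
Augment Plant→Sub2→Sub3→City: bottleneck 8, flow now 17.
No augmenting path remains; maximum flow = 17.
In the residual graph, reachable from Plant: {Plant, Sub1, Bus4, Sub2, Sub3, Bus2}.
Min-cut edges: Sub1→City (6), Sub3→City (11); capacity 6 + 11 = 17.
This cut is saturated, so no flow can exceed 17.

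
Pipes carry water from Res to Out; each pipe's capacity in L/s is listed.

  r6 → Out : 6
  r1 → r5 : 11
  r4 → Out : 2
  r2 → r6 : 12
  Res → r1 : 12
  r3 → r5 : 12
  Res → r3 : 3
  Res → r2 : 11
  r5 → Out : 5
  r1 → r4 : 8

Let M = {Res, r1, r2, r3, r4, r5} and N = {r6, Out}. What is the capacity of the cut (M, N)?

19

Edges leaving {Res, r1, r2, r3, r4, r5}: r2→r6 (12), r4→Out (2), r5→Out (5).
Cut capacity = 12 + 2 + 5 = 19.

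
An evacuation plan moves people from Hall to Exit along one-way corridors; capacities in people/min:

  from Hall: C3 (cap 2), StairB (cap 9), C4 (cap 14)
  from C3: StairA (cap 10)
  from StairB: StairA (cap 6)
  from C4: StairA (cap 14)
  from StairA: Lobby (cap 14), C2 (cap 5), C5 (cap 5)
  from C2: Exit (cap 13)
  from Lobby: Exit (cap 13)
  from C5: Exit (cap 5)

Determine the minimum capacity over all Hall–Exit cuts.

Augment Hall→C3→StairA→C2→Exit: bottleneck 2, flow now 2.
Augment Hall→StairB→StairA→C2→Exit: bottleneck 3, flow now 5.
Augment Hall→StairB→StairA→Lobby→Exit: bottleneck 3, flow now 8.
Augment Hall→C4→StairA→Lobby→Exit: bottleneck 10, flow now 18.
Augment Hall→C4→StairA→C5→Exit: bottleneck 4, flow now 22.
No augmenting path remains; maximum flow = 22.
By max-flow min-cut, the minimum cut capacity equals the max flow.
In the residual graph, reachable from Hall: {Hall, StairB}.
Min-cut edges: Hall→C3 (2), Hall→C4 (14), StairB→StairA (6); capacity 2 + 14 + 6 = 22.

22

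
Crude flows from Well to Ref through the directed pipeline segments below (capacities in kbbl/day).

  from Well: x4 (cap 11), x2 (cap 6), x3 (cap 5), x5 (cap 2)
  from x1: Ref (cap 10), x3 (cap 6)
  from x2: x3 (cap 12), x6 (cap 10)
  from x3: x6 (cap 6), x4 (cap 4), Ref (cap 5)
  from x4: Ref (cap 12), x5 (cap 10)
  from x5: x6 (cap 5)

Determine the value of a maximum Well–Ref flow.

17

Augment Well→x3→Ref: bottleneck 5, flow now 5.
Augment Well→x4→Ref: bottleneck 11, flow now 16.
Augment Well→x2→x3→x4→Ref: bottleneck 1, flow now 17.
No augmenting path remains; maximum flow = 17.
In the residual graph, reachable from Well: {Well, x2, x3, x4, x5, x6}.
Min-cut edges: x3→Ref (5), x4→Ref (12); capacity 5 + 12 = 17.
This cut is saturated, so no flow can exceed 17.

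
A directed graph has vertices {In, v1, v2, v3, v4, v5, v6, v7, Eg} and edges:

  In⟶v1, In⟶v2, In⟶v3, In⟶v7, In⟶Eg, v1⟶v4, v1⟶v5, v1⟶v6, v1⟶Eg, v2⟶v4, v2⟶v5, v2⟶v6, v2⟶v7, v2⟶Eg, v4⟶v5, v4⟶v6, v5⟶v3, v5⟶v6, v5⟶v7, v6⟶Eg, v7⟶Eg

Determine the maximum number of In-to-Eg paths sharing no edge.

Assign every edge capacity 1; by Menger, the answer equals the max flow.
Path In→Eg (+1); total 1.
Path In→v1→Eg (+1); total 2.
Path In→v2→Eg (+1); total 3.
Path In→v7→Eg (+1); total 4.
No residual In→Eg path; max flow = 4.
Certifying cut of size 4: {In→Eg, In→v1, In→v2, In→v7}.

4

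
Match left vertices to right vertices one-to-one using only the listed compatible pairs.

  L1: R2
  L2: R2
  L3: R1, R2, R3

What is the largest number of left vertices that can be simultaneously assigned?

2

Unit-capacity flow: source→left, listed edges, right→sink; max matching = max flow.
Augmenting path L1→R2 (+1); matched 1.
Augmenting path L3→R1 (+1); matched 2.
No augmenting path remains; maximum matching = 2.
König certificate: {L3, R2} is a vertex cover of size 2 (every listed pair touches it), so no matching can be larger.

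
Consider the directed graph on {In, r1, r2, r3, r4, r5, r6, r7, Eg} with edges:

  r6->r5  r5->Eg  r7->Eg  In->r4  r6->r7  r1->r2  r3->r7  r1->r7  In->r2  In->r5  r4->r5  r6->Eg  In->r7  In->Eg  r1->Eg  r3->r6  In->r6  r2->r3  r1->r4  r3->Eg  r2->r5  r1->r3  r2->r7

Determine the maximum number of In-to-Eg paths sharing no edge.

Assign every edge capacity 1; by Menger, the answer equals the max flow.
Path In→Eg (+1); total 1.
Path In→r5→Eg (+1); total 2.
Path In→r6→Eg (+1); total 3.
Path In→r7→Eg (+1); total 4.
Path In→r2→r3→Eg (+1); total 5.
No residual In→Eg path; max flow = 5.
Certifying cut of size 5: {In→Eg, In→r2, In→r6, In→r7, r5→Eg}.

5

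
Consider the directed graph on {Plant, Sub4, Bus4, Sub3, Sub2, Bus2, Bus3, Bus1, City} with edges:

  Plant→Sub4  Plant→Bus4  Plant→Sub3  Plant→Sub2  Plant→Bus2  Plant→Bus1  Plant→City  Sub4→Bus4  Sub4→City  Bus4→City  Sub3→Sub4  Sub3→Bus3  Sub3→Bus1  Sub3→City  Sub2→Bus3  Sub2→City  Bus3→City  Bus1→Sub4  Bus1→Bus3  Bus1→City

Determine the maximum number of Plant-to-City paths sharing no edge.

6

Assign every edge capacity 1; by Menger, the answer equals the max flow.
Path Plant→City (+1); total 1.
Path Plant→Sub4→City (+1); total 2.
Path Plant→Bus4→City (+1); total 3.
Path Plant→Sub3→City (+1); total 4.
Path Plant→Sub2→City (+1); total 5.
Path Plant→Bus1→City (+1); total 6.
No residual Plant→City path; max flow = 6.
Certifying cut of size 6: {Plant→Bus1, Plant→Bus4, Plant→City, Plant→Sub2, Plant→Sub3, Plant→Sub4}.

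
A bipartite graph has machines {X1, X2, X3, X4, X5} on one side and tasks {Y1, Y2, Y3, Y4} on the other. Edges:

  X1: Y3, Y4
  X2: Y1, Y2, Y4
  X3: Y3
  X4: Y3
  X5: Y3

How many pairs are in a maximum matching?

3

Unit-capacity flow: source→left, listed edges, right→sink; max matching = max flow.
Augmenting path X1→Y3 (+1); matched 1.
Augmenting path X2→Y1 (+1); matched 2.
Augmenting path X3→Y3→X1→Y4 (+1); matched 3.
No augmenting path remains; maximum matching = 3.
König certificate: {X1, X2, Y3} is a vertex cover of size 3 (every listed pair touches it), so no matching can be larger.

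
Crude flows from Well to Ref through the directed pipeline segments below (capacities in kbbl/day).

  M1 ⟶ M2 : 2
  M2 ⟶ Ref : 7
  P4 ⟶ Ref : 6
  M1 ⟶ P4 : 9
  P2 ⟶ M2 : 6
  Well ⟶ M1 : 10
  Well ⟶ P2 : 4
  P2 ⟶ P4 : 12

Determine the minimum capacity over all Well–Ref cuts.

Augment Well→P2→P4→Ref: bottleneck 4, flow now 4.
Augment Well→M1→P4→Ref: bottleneck 2, flow now 6.
Augment Well→M1→M2→Ref: bottleneck 2, flow now 8.
Augment Well→M1→P4→P2→M2→Ref: bottleneck 4, flow now 12. (uses reverse residual edge)
No augmenting path remains; maximum flow = 12.
By max-flow min-cut, the minimum cut capacity equals the max flow.
In the residual graph, reachable from Well: {Well, M1, P4}.
Min-cut edges: Well→P2 (4), M1→M2 (2), P4→Ref (6); capacity 4 + 2 + 6 = 12.

12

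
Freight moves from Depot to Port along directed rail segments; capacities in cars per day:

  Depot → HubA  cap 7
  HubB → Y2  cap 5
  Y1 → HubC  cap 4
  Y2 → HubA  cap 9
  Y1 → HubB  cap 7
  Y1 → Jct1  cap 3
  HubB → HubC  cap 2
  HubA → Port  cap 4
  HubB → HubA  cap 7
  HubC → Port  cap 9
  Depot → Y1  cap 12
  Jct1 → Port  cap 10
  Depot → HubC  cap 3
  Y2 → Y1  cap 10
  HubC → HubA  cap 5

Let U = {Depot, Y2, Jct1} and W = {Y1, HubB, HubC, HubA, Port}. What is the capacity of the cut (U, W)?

Edges leaving {Depot, Y2, Jct1}: Depot→Y1 (12), Depot→HubC (3), Depot→HubA (7), Y2→Y1 (10), Y2→HubA (9), Jct1→Port (10).
Cut capacity = 12 + 3 + 7 + 10 + 9 + 10 = 51.

51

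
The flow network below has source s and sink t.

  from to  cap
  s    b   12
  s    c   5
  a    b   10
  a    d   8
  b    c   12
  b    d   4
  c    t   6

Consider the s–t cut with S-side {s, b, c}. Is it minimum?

No — its capacity is 10, but the minimum cut has capacity 6.

Given cut capacity: 4 + 6 = 10.
Augment s→c→t: bottleneck 5, flow now 5.
Augment s→b→c→t: bottleneck 1, flow now 6.
No augmenting path remains; maximum flow = 6.
In the residual graph, reachable from s: {s, b, c, d}.
Min-cut edges: c→t (6); capacity 6 = 6.
Cut capacity 10 exceeds the max flow 6, so it is not minimum.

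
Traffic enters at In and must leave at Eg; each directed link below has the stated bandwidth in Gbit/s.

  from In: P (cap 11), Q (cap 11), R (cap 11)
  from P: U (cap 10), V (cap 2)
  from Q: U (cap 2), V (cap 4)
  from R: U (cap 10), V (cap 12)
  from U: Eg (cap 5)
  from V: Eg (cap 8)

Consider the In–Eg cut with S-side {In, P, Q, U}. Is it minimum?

Given cut capacity: 11 + 2 + 4 + 5 = 22.
Augment In→P→U→Eg: bottleneck 5, flow now 5.
Augment In→P→V→Eg: bottleneck 2, flow now 7.
Augment In→Q→V→Eg: bottleneck 4, flow now 11.
Augment In→R→V→Eg: bottleneck 2, flow now 13.
No augmenting path remains; maximum flow = 13.
In the residual graph, reachable from In: {In, P, Q, R, U, V}.
Min-cut edges: U→Eg (5), V→Eg (8); capacity 5 + 8 = 13.
Cut capacity 22 exceeds the max flow 13, so it is not minimum.

No — its capacity is 22, but the minimum cut has capacity 13.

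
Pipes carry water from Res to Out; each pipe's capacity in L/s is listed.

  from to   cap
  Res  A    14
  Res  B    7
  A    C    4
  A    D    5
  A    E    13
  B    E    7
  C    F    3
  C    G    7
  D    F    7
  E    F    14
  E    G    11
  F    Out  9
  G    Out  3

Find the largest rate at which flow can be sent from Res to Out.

12

Augment Res→A→C→F→Out: bottleneck 3, flow now 3.
Augment Res→A→C→G→Out: bottleneck 1, flow now 4.
Augment Res→A→D→F→Out: bottleneck 5, flow now 9.
Augment Res→A→E→F→Out: bottleneck 1, flow now 10.
Augment Res→A→E→G→Out: bottleneck 2, flow now 12.
No augmenting path remains; maximum flow = 12.
In the residual graph, reachable from Res: {Res, A, B, C, D, E, F, G}.
Min-cut edges: F→Out (9), G→Out (3); capacity 9 + 3 = 12.
This cut is saturated, so no flow can exceed 12.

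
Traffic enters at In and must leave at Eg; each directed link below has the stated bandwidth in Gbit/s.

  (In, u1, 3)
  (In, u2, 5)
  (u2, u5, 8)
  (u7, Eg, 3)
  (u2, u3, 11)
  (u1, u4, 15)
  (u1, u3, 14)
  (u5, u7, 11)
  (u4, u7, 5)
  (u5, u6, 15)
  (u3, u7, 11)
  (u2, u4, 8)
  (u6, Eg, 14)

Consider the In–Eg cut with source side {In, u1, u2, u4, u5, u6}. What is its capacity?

55

Edges leaving {In, u1, u2, u4, u5, u6}: u1→u3 (14), u2→u3 (11), u4→u7 (5), u5→u7 (11), u6→Eg (14).
Cut capacity = 14 + 11 + 5 + 11 + 14 = 55.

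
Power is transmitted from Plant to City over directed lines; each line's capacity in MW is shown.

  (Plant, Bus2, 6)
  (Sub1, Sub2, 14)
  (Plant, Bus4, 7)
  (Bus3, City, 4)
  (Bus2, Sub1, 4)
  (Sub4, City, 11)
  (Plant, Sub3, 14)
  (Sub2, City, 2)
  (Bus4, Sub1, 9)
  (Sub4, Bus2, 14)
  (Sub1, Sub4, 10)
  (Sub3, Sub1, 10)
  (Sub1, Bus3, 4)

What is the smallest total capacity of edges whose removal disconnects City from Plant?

Augment Plant→Sub3→Sub1→Sub2→City: bottleneck 2, flow now 2.
Augment Plant→Sub3→Sub1→Bus3→City: bottleneck 4, flow now 6.
Augment Plant→Sub3→Sub1→Sub4→City: bottleneck 4, flow now 10.
Augment Plant→Bus4→Sub1→Sub4→City: bottleneck 6, flow now 16.
No augmenting path remains; maximum flow = 16.
By max-flow min-cut, the minimum cut capacity equals the max flow.
In the residual graph, reachable from Plant: {Plant, Sub3, Bus4, Bus2, Sub1, Sub2}.
Min-cut edges: Sub1→Bus3 (4), Sub1→Sub4 (10), Sub2→City (2); capacity 4 + 10 + 2 = 16.

16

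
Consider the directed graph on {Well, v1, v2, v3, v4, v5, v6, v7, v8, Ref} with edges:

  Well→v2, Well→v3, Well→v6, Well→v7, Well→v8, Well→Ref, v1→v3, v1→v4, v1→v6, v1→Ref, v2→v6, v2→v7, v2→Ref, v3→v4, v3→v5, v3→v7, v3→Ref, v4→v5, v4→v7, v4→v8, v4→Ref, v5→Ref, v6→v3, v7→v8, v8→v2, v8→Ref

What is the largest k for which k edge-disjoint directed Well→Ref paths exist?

Assign every edge capacity 1; by Menger, the answer equals the max flow.
Path Well→Ref (+1); total 1.
Path Well→v2→Ref (+1); total 2.
Path Well→v3→Ref (+1); total 3.
Path Well→v8→Ref (+1); total 4.
Path Well→v6→v3→v4→Ref (+1); total 5.
No residual Well→Ref path; max flow = 5.
Certifying cut of size 5: {Well→Ref, Well→v3, v2→Ref, v6→v3, v8→Ref}.

5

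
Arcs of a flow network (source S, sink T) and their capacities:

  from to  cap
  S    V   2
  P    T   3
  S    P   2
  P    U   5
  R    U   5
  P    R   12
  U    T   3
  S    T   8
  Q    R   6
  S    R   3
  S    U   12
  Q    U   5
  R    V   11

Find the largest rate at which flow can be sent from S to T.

Augment S→T: bottleneck 8, flow now 8.
Augment S→P→T: bottleneck 2, flow now 10.
Augment S→U→T: bottleneck 3, flow now 13.
No augmenting path remains; maximum flow = 13.
In the residual graph, reachable from S: {S, R, U, V}.
Min-cut edges: S→P (2), S→T (8), U→T (3); capacity 2 + 8 + 3 = 13.
This cut is saturated, so no flow can exceed 13.

13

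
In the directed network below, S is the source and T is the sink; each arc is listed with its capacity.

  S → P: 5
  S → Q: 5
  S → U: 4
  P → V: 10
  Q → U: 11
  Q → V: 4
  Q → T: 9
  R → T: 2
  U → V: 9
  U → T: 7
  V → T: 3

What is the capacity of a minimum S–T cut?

Augment S→Q→T: bottleneck 5, flow now 5.
Augment S→U→T: bottleneck 4, flow now 9.
Augment S→P→V→T: bottleneck 3, flow now 12.
No augmenting path remains; maximum flow = 12.
By max-flow min-cut, the minimum cut capacity equals the max flow.
In the residual graph, reachable from S: {S, P, V}.
Min-cut edges: S→Q (5), S→U (4), V→T (3); capacity 5 + 4 + 3 = 12.

12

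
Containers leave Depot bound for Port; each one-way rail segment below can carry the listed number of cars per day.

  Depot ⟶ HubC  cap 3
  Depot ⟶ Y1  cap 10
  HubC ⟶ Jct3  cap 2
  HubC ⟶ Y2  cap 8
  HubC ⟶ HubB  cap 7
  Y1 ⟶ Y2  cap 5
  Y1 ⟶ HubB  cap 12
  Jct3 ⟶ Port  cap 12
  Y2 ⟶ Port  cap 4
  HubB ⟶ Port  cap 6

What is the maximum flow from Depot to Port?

12

Augment Depot→HubC→Jct3→Port: bottleneck 2, flow now 2.
Augment Depot→HubC→Y2→Port: bottleneck 1, flow now 3.
Augment Depot→Y1→Y2→Port: bottleneck 3, flow now 6.
Augment Depot→Y1→HubB→Port: bottleneck 6, flow now 12.
No augmenting path remains; maximum flow = 12.
In the residual graph, reachable from Depot: {Depot, HubC, Y1, Y2, HubB}.
Min-cut edges: HubC→Jct3 (2), Y2→Port (4), HubB→Port (6); capacity 2 + 4 + 6 = 12.
This cut is saturated, so no flow can exceed 12.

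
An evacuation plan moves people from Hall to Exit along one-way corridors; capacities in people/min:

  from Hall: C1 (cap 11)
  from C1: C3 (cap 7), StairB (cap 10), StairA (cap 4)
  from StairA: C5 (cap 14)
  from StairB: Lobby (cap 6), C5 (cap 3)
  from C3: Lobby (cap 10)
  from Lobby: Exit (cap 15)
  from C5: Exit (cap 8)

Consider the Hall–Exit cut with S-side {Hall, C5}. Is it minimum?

No — its capacity is 19, but the minimum cut has capacity 11.

Given cut capacity: 11 + 8 = 19.
Augment Hall→C1→StairA→C5→Exit: bottleneck 4, flow now 4.
Augment Hall→C1→StairB→Lobby→Exit: bottleneck 6, flow now 10.
Augment Hall→C1→StairB→C5→Exit: bottleneck 1, flow now 11.
No augmenting path remains; maximum flow = 11.
In the residual graph, reachable from Hall: {Hall}.
Min-cut edges: Hall→C1 (11); capacity 11 = 11.
Cut capacity 19 exceeds the max flow 11, so it is not minimum.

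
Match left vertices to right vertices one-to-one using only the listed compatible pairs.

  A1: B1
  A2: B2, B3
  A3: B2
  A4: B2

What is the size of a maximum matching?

Unit-capacity flow: source→left, listed edges, right→sink; max matching = max flow.
Augmenting path A1→B1 (+1); matched 1.
Augmenting path A2→B2 (+1); matched 2.
Augmenting path A3→B2→A2→B3 (+1); matched 3.
No augmenting path remains; maximum matching = 3.
König certificate: {A1, A2, B2} is a vertex cover of size 3 (every listed pair touches it), so no matching can be larger.

3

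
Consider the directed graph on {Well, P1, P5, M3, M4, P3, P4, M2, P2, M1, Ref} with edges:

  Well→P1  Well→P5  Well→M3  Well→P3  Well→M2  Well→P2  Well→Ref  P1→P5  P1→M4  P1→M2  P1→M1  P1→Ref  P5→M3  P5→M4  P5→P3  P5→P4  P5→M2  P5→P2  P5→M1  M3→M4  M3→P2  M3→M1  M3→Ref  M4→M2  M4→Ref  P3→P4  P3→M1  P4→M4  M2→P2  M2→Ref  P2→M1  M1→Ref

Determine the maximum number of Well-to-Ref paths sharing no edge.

Assign every edge capacity 1; by Menger, the answer equals the max flow.
Path Well→Ref (+1); total 1.
Path Well→P1→Ref (+1); total 2.
Path Well→M3→Ref (+1); total 3.
Path Well→M2→Ref (+1); total 4.
Path Well→P5→M4→Ref (+1); total 5.
Path Well→P3→M1→Ref (+1); total 6.
No residual Well→Ref path; max flow = 6.
Certifying cut of size 6: {M1→Ref, M2→Ref, M3→Ref, M4→Ref, Well→P1, Well→Ref}.

6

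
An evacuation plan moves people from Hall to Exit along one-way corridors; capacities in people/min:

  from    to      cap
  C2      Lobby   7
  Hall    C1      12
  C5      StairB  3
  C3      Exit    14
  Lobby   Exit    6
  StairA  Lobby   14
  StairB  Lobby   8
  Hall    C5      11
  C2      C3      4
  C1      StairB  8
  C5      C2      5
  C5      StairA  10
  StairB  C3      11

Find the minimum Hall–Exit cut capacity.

19

Augment Hall→C5→C2→Lobby→Exit: bottleneck 5, flow now 5.
Augment Hall→C5→StairA→Lobby→Exit: bottleneck 1, flow now 6.
Augment Hall→C5→StairB→C3→Exit: bottleneck 3, flow now 9.
Augment Hall→C1→StairB→C3→Exit: bottleneck 8, flow now 17.
Augment Hall→C5→StairA→Lobby→C2→C3→Exit: bottleneck 2, flow now 19. (uses reverse residual edge)
No augmenting path remains; maximum flow = 19.
By max-flow min-cut, the minimum cut capacity equals the max flow.
In the residual graph, reachable from Hall: {Hall, C1}.
Min-cut edges: Hall→C5 (11), C1→StairB (8); capacity 11 + 8 = 19.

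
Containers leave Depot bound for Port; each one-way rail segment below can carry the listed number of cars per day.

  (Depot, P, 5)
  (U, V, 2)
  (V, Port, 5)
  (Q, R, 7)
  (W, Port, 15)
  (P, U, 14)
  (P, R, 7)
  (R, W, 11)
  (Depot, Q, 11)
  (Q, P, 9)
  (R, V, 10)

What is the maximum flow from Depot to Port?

16

Augment Depot→P→R→V→Port: bottleneck 5, flow now 5.
Augment Depot→Q→R→W→Port: bottleneck 7, flow now 12.
Augment Depot→Q→P→R→W→Port: bottleneck 2, flow now 14.
Augment Depot→Q→P→U→V→R→W→Port: bottleneck 2, flow now 16. (uses reverse residual edge)
No augmenting path remains; maximum flow = 16.
In the residual graph, reachable from Depot: {Depot}.
Min-cut edges: Depot→P (5), Depot→Q (11); capacity 5 + 11 = 16.
This cut is saturated, so no flow can exceed 16.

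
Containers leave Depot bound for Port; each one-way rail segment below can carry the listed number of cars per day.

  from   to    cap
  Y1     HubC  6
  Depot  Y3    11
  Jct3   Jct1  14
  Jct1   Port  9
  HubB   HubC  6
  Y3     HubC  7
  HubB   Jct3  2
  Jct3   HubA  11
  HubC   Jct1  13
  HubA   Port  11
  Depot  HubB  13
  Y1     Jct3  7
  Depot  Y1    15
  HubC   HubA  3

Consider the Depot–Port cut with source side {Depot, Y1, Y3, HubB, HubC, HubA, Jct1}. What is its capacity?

29

Edges leaving {Depot, Y1, Y3, HubB, HubC, HubA, Jct1}: Y1→Jct3 (7), HubB→Jct3 (2), HubA→Port (11), Jct1→Port (9).
Cut capacity = 7 + 2 + 11 + 9 = 29.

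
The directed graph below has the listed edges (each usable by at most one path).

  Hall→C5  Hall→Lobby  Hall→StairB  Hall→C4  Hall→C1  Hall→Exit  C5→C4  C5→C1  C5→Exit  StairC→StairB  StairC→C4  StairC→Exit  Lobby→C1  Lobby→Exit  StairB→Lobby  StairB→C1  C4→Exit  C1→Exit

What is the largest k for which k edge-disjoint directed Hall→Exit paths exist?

Assign every edge capacity 1; by Menger, the answer equals the max flow.
Path Hall→Exit (+1); total 1.
Path Hall→C5→Exit (+1); total 2.
Path Hall→Lobby→Exit (+1); total 3.
Path Hall→C4→Exit (+1); total 4.
Path Hall→C1→Exit (+1); total 5.
No residual Hall→Exit path; max flow = 5.
Certifying cut of size 5: {C1→Exit, Hall→C4, Hall→C5, Hall→Exit, Lobby→Exit}.

5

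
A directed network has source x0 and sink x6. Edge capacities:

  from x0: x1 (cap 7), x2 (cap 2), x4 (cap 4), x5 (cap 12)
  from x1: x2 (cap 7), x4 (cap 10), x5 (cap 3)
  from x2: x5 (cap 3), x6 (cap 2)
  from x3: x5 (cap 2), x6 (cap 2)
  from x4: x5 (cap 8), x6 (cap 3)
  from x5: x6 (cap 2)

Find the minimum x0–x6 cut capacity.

Augment x0→x2→x6: bottleneck 2, flow now 2.
Augment x0→x4→x6: bottleneck 3, flow now 5.
Augment x0→x5→x6: bottleneck 2, flow now 7.
No augmenting path remains; maximum flow = 7.
By max-flow min-cut, the minimum cut capacity equals the max flow.
In the residual graph, reachable from x0: {x0, x1, x2, x4, x5}.
Min-cut edges: x2→x6 (2), x4→x6 (3), x5→x6 (2); capacity 2 + 3 + 2 = 7.

7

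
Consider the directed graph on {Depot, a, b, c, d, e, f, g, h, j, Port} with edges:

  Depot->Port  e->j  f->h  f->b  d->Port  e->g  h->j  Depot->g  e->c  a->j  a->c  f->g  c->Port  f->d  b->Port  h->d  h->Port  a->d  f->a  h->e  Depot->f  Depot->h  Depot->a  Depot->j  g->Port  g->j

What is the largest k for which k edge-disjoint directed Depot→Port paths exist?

5

Assign every edge capacity 1; by Menger, the answer equals the max flow.
Path Depot→Port (+1); total 1.
Path Depot→g→Port (+1); total 2.
Path Depot→h→Port (+1); total 3.
Path Depot→a→c→Port (+1); total 4.
Path Depot→f→b→Port (+1); total 5.
No residual Depot→Port path; max flow = 5.
Certifying cut of size 5: {Depot→Port, Depot→a, Depot→f, Depot→g, Depot→h}.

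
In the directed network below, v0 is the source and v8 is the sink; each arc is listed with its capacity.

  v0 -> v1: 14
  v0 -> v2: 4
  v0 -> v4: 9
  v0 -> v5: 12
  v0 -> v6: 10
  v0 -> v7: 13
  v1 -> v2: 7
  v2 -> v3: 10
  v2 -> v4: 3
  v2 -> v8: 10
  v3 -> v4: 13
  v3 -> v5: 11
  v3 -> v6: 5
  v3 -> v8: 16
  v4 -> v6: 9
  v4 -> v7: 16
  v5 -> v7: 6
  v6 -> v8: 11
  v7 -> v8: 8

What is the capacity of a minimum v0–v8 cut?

Augment v0→v2→v8: bottleneck 4, flow now 4.
Augment v0→v6→v8: bottleneck 10, flow now 14.
Augment v0→v7→v8: bottleneck 8, flow now 22.
Augment v0→v1→v2→v8: bottleneck 6, flow now 28.
Augment v0→v4→v6→v8: bottleneck 1, flow now 29.
Augment v0→v1→v2→v3→v8: bottleneck 1, flow now 30.
No augmenting path remains; maximum flow = 30.
By max-flow min-cut, the minimum cut capacity equals the max flow.
In the residual graph, reachable from v0: {v0, v1, v4, v5, v6, v7}.
Min-cut edges: v0→v2 (4), v1→v2 (7), v6→v8 (11), v7→v8 (8); capacity 4 + 7 + 11 + 8 = 30.

30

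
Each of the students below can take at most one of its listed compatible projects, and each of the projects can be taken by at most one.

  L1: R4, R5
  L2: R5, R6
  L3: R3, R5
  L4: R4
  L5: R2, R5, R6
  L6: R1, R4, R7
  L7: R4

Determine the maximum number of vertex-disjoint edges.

Unit-capacity flow: source→left, listed edges, right→sink; max matching = max flow.
Augmenting path L1→R4 (+1); matched 1.
Augmenting path L2→R5 (+1); matched 2.
Augmenting path L3→R3 (+1); matched 3.
Augmenting path L5→R2 (+1); matched 4.
Augmenting path L6→R1 (+1); matched 5.
Augmenting path L4→R4→L1→R5→L2→R6 (+1); matched 6.
No augmenting path remains; maximum matching = 6.
König certificate: {L1, L2, L3, L5, L6, R4} is a vertex cover of size 6 (every listed pair touches it), so no matching can be larger.

6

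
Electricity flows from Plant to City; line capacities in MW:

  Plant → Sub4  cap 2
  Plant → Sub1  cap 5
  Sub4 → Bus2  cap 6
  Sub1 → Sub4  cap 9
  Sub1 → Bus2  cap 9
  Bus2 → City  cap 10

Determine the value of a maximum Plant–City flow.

7

Augment Plant→Sub4→Bus2→City: bottleneck 2, flow now 2.
Augment Plant→Sub1→Bus2→City: bottleneck 5, flow now 7.
No augmenting path remains; maximum flow = 7.
In the residual graph, reachable from Plant: {Plant}.
Min-cut edges: Plant→Sub4 (2), Plant→Sub1 (5); capacity 2 + 5 = 7.
This cut is saturated, so no flow can exceed 7.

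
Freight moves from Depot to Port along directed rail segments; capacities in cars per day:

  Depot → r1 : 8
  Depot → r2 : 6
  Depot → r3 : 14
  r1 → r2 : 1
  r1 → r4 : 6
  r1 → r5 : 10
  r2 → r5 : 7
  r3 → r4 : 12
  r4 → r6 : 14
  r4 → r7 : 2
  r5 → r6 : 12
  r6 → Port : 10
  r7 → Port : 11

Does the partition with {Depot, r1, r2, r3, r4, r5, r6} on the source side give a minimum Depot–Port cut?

Yes — it is a minimum cut (capacity 12).

Given cut capacity: 2 + 10 = 12.
Augment Depot→r1→r4→r6→Port: bottleneck 6, flow now 6.
Augment Depot→r1→r5→r6→Port: bottleneck 2, flow now 8.
Augment Depot→r2→r5→r6→Port: bottleneck 2, flow now 10.
Augment Depot→r3→r4→r7→Port: bottleneck 2, flow now 12.
No augmenting path remains; maximum flow = 12.
Cut capacity 12 equals the max flow, so it is a minimum cut.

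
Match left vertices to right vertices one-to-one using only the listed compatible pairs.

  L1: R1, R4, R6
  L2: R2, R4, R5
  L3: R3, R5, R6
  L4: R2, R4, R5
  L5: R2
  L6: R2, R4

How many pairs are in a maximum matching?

5

Unit-capacity flow: source→left, listed edges, right→sink; max matching = max flow.
Augmenting path L1→R1 (+1); matched 1.
Augmenting path L2→R2 (+1); matched 2.
Augmenting path L3→R3 (+1); matched 3.
Augmenting path L4→R4 (+1); matched 4.
Augmenting path L5→R2→L2→R5 (+1); matched 5.
No augmenting path remains; maximum matching = 5.
König certificate: {L1, L3, R2, R4, R5} is a vertex cover of size 5 (every listed pair touches it), so no matching can be larger.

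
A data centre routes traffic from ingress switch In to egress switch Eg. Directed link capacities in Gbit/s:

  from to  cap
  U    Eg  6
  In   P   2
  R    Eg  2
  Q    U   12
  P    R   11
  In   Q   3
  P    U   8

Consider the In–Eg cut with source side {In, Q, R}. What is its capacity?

16

Edges leaving {In, Q, R}: In→P (2), Q→U (12), R→Eg (2).
Cut capacity = 2 + 12 + 2 = 16.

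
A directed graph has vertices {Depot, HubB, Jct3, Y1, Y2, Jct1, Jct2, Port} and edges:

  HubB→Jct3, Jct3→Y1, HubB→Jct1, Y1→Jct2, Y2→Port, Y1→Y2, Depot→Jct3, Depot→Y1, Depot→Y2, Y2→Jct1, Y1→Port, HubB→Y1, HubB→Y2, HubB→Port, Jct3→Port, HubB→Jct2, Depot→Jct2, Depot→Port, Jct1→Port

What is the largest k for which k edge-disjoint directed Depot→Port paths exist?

4

Assign every edge capacity 1; by Menger, the answer equals the max flow.
Path Depot→Port (+1); total 1.
Path Depot→Jct3→Port (+1); total 2.
Path Depot→Y1→Port (+1); total 3.
Path Depot→Y2→Port (+1); total 4.
No residual Depot→Port path; max flow = 4.
Certifying cut of size 4: {Depot→Jct3, Depot→Port, Depot→Y1, Depot→Y2}.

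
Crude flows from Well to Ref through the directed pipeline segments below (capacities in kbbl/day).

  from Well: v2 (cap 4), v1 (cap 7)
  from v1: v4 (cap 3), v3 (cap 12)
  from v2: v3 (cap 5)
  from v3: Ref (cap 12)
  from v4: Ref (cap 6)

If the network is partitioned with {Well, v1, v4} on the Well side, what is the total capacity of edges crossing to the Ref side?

Edges leaving {Well, v1, v4}: Well→v2 (4), v1→v3 (12), v4→Ref (6).
Cut capacity = 4 + 12 + 6 = 22.

22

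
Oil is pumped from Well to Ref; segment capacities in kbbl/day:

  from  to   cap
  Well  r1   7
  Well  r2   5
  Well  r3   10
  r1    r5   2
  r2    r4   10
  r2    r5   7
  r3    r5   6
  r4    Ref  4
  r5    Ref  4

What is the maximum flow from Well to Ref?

8

Augment Well→r1→r5→Ref: bottleneck 2, flow now 2.
Augment Well→r2→r4→Ref: bottleneck 4, flow now 6.
Augment Well→r2→r5→Ref: bottleneck 1, flow now 7.
Augment Well→r3→r5→Ref: bottleneck 1, flow now 8.
No augmenting path remains; maximum flow = 8.
In the residual graph, reachable from Well: {Well, r1, r2, r3, r4, r5}.
Min-cut edges: r4→Ref (4), r5→Ref (4); capacity 4 + 4 = 8.
This cut is saturated, so no flow can exceed 8.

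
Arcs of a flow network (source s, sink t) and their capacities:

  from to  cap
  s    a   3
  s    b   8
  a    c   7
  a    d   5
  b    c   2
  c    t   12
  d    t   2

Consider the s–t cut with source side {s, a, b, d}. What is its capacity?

Edges leaving {s, a, b, d}: a→c (7), b→c (2), d→t (2).
Cut capacity = 7 + 2 + 2 = 11.

11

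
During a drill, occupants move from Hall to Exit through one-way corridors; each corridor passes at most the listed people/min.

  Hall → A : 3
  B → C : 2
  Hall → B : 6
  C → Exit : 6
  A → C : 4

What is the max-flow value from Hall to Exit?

5

Augment Hall→A→C→Exit: bottleneck 3, flow now 3.
Augment Hall→B→C→Exit: bottleneck 2, flow now 5.
No augmenting path remains; maximum flow = 5.
In the residual graph, reachable from Hall: {Hall, B}.
Min-cut edges: Hall→A (3), B→C (2); capacity 3 + 2 = 5.
This cut is saturated, so no flow can exceed 5.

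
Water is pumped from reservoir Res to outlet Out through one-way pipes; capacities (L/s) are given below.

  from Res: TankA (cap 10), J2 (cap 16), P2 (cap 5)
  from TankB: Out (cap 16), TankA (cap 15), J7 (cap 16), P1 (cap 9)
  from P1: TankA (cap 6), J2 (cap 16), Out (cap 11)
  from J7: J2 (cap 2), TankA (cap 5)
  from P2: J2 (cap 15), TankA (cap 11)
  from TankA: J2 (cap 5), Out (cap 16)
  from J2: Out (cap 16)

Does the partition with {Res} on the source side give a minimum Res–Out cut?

Given cut capacity: 5 + 10 + 16 = 31.
Augment Res→TankA→Out: bottleneck 10, flow now 10.
Augment Res→J2→Out: bottleneck 16, flow now 26.
Augment Res→P2→TankA→Out: bottleneck 5, flow now 31.
No augmenting path remains; maximum flow = 31.
Cut capacity 31 equals the max flow, so it is a minimum cut.

Yes — it is a minimum cut (capacity 31).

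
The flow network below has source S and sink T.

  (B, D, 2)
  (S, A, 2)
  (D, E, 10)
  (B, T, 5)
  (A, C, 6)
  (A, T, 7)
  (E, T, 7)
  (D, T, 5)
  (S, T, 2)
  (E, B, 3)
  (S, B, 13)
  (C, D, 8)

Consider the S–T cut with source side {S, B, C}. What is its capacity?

Edges leaving {S, B, C}: S→A (2), S→T (2), B→D (2), B→T (5), C→D (8).
Cut capacity = 2 + 2 + 2 + 5 + 8 = 19.

19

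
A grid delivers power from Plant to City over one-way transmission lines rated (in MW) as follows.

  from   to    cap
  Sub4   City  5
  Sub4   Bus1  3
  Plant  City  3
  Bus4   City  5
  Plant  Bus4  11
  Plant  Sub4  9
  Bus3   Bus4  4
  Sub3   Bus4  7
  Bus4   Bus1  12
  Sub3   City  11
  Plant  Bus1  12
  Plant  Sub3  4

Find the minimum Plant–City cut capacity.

Augment Plant→City: bottleneck 3, flow now 3.
Augment Plant→Sub3→City: bottleneck 4, flow now 7.
Augment Plant→Sub4→City: bottleneck 5, flow now 12.
Augment Plant→Bus4→City: bottleneck 5, flow now 17.
No augmenting path remains; maximum flow = 17.
By max-flow min-cut, the minimum cut capacity equals the max flow.
In the residual graph, reachable from Plant: {Plant, Sub4, Bus4, Bus1}.
Min-cut edges: Plant→Sub3 (4), Plant→City (3), Sub4→City (5), Bus4→City (5); capacity 4 + 3 + 5 + 5 = 17.

17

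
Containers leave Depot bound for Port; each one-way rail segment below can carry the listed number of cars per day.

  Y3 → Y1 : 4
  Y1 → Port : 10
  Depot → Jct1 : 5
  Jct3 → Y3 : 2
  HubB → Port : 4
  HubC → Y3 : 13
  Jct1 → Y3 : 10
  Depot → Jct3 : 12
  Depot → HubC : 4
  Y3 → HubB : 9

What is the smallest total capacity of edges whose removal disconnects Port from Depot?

Augment Depot→Jct3→Y3→HubB→Port: bottleneck 2, flow now 2.
Augment Depot→Jct1→Y3→HubB→Port: bottleneck 2, flow now 4.
Augment Depot→Jct1→Y3→Y1→Port: bottleneck 3, flow now 7.
Augment Depot→HubC→Y3→Y1→Port: bottleneck 1, flow now 8.
No augmenting path remains; maximum flow = 8.
By max-flow min-cut, the minimum cut capacity equals the max flow.
In the residual graph, reachable from Depot: {Depot, Jct3, Jct1, HubC, Y3, HubB}.
Min-cut edges: Y3→Y1 (4), HubB→Port (4); capacity 4 + 4 = 8.

8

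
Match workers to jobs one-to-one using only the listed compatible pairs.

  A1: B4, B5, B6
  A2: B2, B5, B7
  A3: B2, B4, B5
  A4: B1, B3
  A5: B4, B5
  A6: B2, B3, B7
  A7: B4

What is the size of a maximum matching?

7

Unit-capacity flow: source→left, listed edges, right→sink; max matching = max flow.
Augmenting path A1→B4 (+1); matched 1.
Augmenting path A2→B2 (+1); matched 2.
Augmenting path A3→B5 (+1); matched 3.
Augmenting path A4→B1 (+1); matched 4.
Augmenting path A6→B3 (+1); matched 5.
Augmenting path A5→B4→A1→B6 (+1); matched 6.
Augmenting path A7→B4→A5→B5→A3→B2→A2→B7 (+1); matched 7.
No augmenting path remains; maximum matching = 7.
König certificate: {A1, A2, A3, A4, A5, A6, A7} is a vertex cover of size 7 (every listed pair touches it), so no matching can be larger.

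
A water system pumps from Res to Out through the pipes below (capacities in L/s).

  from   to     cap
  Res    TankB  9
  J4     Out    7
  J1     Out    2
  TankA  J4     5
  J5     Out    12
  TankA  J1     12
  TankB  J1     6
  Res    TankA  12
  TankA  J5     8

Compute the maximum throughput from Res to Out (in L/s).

14

Augment Res→TankB→J1→Out: bottleneck 2, flow now 2.
Augment Res→TankA→J5→Out: bottleneck 8, flow now 10.
Augment Res→TankA→J4→Out: bottleneck 4, flow now 14.
No augmenting path remains; maximum flow = 14.
In the residual graph, reachable from Res: {Res, TankB, J1}.
Min-cut edges: Res→TankA (12), J1→Out (2); capacity 12 + 2 = 14.
This cut is saturated, so no flow can exceed 14.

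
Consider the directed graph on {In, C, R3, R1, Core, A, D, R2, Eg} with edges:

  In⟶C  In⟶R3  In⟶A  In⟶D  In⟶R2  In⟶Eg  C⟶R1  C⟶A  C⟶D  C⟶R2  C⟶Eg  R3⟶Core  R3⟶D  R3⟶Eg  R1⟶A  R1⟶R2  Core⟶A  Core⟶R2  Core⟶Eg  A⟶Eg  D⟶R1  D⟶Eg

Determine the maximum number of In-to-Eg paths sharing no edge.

5

Assign every edge capacity 1; by Menger, the answer equals the max flow.
Path In→Eg (+1); total 1.
Path In→C→Eg (+1); total 2.
Path In→R3→Eg (+1); total 3.
Path In→A→Eg (+1); total 4.
Path In→D→Eg (+1); total 5.
No residual In→Eg path; max flow = 5.
Certifying cut of size 5: {In→A, In→C, In→D, In→Eg, In→R3}.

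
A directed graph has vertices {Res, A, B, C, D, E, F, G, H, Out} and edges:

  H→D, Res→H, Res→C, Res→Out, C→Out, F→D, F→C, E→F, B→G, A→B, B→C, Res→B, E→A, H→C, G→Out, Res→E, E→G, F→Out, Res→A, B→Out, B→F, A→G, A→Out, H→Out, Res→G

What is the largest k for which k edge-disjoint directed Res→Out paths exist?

7

Assign every edge capacity 1; by Menger, the answer equals the max flow.
Path Res→Out (+1); total 1.
Path Res→A→Out (+1); total 2.
Path Res→B→Out (+1); total 3.
Path Res→C→Out (+1); total 4.
Path Res→G→Out (+1); total 5.
Path Res→H→Out (+1); total 6.
Path Res→E→F→Out (+1); total 7.
No residual Res→Out path; max flow = 7.
Certifying cut of size 7: {Res→A, Res→B, Res→C, Res→E, Res→G, Res→H, Res→Out}.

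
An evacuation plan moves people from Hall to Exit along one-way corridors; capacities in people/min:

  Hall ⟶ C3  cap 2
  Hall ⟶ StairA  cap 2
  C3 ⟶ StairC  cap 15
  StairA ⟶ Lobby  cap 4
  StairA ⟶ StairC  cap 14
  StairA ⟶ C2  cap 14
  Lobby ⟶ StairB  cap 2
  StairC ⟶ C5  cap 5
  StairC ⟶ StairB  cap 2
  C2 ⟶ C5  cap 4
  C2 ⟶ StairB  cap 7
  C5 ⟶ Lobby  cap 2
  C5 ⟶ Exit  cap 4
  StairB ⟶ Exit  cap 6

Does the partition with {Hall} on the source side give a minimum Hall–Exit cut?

Yes — it is a minimum cut (capacity 4).

Given cut capacity: 2 + 2 = 4.
Augment Hall→C3→StairC→C5→Exit: bottleneck 2, flow now 2.
Augment Hall→StairA→Lobby→StairB→Exit: bottleneck 2, flow now 4.
No augmenting path remains; maximum flow = 4.
Cut capacity 4 equals the max flow, so it is a minimum cut.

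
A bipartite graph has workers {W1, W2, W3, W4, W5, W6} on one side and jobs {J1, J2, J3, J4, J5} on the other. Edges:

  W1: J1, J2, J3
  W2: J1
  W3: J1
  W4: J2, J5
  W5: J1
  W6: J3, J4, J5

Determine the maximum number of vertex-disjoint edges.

4

Unit-capacity flow: source→left, listed edges, right→sink; max matching = max flow.
Augmenting path W1→J1 (+1); matched 1.
Augmenting path W4→J2 (+1); matched 2.
Augmenting path W6→J3 (+1); matched 3.
Augmenting path W2→J1→W1→J2→W4→J5 (+1); matched 4.
No augmenting path remains; maximum matching = 4.
König certificate: {W1, W4, W6, J1} is a vertex cover of size 4 (every listed pair touches it), so no matching can be larger.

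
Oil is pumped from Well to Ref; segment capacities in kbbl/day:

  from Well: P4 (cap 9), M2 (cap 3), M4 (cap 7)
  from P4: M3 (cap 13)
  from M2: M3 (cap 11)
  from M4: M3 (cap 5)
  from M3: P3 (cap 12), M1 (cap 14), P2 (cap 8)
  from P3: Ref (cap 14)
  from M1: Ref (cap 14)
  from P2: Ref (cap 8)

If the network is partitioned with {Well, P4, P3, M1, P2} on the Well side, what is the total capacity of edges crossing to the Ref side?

Edges leaving {Well, P4, P3, M1, P2}: Well→M2 (3), Well→M4 (7), P4→M3 (13), P3→Ref (14), M1→Ref (14), P2→Ref (8).
Cut capacity = 3 + 7 + 13 + 14 + 14 + 8 = 59.

59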